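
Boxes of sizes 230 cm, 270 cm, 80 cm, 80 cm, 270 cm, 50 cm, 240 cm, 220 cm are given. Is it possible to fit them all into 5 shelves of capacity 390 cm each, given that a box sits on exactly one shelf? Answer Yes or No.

Yes

A valid assignment using 5 shelves:
  shelf 1: 270 + 80 = 350
  shelf 2: 270 + 80 = 350
  shelf 3: 240 + 50 = 290
  shelf 4: 230 = 230
  shelf 5: 220 = 220
Every load is within 390 cm, so 5 shelves suffice.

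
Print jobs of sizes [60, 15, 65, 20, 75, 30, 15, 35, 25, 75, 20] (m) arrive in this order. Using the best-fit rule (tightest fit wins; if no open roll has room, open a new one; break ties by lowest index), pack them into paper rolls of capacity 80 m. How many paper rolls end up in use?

  60 → roll 1 (new)  [load 60/80]
  15 → roll 1  [load 75/80]
  65 → roll 2 (new)  [load 65/80]
  20 → roll 3 (new)  [load 20/80]
  75 → roll 4 (new)  [load 75/80]
  30 → roll 3  [load 50/80]
  15 → roll 2  [load 80/80]
  35 → roll 5 (new)  [load 35/80]
  25 → roll 3  [load 75/80]
  75 → roll 6 (new)  [load 75/80]
  20 → roll 5  [load 55/80]
6 paper rolls opened.

6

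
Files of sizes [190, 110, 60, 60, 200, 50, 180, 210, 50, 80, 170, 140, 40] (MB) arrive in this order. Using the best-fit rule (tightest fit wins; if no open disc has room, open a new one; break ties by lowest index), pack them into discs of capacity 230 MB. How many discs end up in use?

  190 → disc 1 (new)  [load 190/230]
  110 → disc 2 (new)  [load 110/230]
  60 → disc 2  [load 170/230]
  60 → disc 2  [load 230/230]
  200 → disc 3 (new)  [load 200/230]
  50 → disc 4 (new)  [load 50/230]
  180 → disc 4  [load 230/230]
  210 → disc 5 (new)  [load 210/230]
  50 → disc 6 (new)  [load 50/230]
  80 → disc 6  [load 130/230]
  170 → disc 7 (new)  [load 170/230]
  140 → disc 8 (new)  [load 140/230]
  40 → disc 1  [load 230/230]
8 discs opened.

8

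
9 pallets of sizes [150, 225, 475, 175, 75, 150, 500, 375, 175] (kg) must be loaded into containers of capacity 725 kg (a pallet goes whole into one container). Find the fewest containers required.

Total = 500 + 475 + 375 + 225 + 175 + 175 + 150 + 150 + 75 = 2300 kg.
Lower bound: ⌈2300/725⌉ = 4 containers.
A packing using 4 containers:
  container 1: 500 + 225 = 725
  container 2: 475 + 175 + 75 = 725
  container 3: 375 + 175 + 150 = 700
  container 4: 150 = 150
This matches the lower bound, so 4 is optimal.

4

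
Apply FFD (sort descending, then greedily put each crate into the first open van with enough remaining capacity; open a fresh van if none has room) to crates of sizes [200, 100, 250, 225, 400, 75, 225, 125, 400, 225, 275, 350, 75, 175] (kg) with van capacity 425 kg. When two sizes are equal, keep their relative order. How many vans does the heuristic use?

8

Sorted descending: 400, 400, 350, 275, 250, 225, 225, 225, 200, 175, 125, 100, 75, 75.
  400 → van 1 (new)  [load 400/425]
  400 → van 2 (new)  [load 400/425]
  350 → van 3 (new)  [load 350/425]
  275 → van 4 (new)  [load 275/425]
  250 → van 5 (new)  [load 250/425]
  225 → van 6 (new)  [load 225/425]
  225 → van 7 (new)  [load 225/425]
  225 → van 8 (new)  [load 225/425]
  200 → van 6  [load 425/425]
  175 → van 5  [load 425/425]
  125 → van 4  [load 400/425]
  100 → van 7  [load 325/425]
  75 → van 3  [load 425/425]
  75 → van 7  [load 400/425]
8 vans opened.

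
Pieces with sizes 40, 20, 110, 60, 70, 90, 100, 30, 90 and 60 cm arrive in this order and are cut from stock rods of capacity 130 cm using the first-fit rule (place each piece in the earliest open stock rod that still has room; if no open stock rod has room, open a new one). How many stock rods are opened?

  40 → stock rod 1 (new)  [load 40/130]
  20 → stock rod 1  [load 60/130]
  110 → stock rod 2 (new)  [load 110/130]
  60 → stock rod 1  [load 120/130]
  70 → stock rod 3 (new)  [load 70/130]
  90 → stock rod 4 (new)  [load 90/130]
  100 → stock rod 5 (new)  [load 100/130]
  30 → stock rod 3  [load 100/130]
  90 → stock rod 6 (new)  [load 90/130]
  60 → stock rod 7 (new)  [load 60/130]
7 stock rods opened.

7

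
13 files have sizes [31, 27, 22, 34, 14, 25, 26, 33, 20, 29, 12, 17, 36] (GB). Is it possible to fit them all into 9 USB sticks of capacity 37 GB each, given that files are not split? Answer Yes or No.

No

Total = 326 GB; ⌈326/37⌉ = 9.
10 files each exceed half the capacity and cannot share a USB stick, forcing at least 10 USB sticks.
At least 10 USB sticks are required, but only 9 are allowed.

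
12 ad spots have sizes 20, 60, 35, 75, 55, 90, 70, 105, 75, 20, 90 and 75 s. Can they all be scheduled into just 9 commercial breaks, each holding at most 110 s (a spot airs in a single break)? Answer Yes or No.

A valid assignment using 9 commercial breaks:
  break 1: 105 = 105
  break 2: 90 + 20 = 110
  break 3: 90 + 20 = 110
  break 4: 75 + 35 = 110
  break 5: 75 = 75
  break 6: 75 = 75
  break 7: 70 = 70
  break 8: 60 = 60
  break 9: 55 = 55
Every load is within 110 s, so 9 commercial breaks suffice.

Yes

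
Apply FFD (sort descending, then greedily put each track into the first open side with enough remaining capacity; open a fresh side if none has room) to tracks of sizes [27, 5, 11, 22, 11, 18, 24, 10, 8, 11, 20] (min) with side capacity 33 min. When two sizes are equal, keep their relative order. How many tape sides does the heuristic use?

Sorted descending: 27, 24, 22, 20, 18, 11, 11, 11, 10, 8, 5.
  27 → side 1 (new)  [load 27/33]
  24 → side 2 (new)  [load 24/33]
  22 → side 3 (new)  [load 22/33]
  20 → side 4 (new)  [load 20/33]
  18 → side 5 (new)  [load 18/33]
  11 → side 3  [load 33/33]
  11 → side 4  [load 31/33]
  11 → side 5  [load 29/33]
  10 → side 6 (new)  [load 10/33]
  8 → side 2  [load 32/33]
  5 → side 1  [load 32/33]
6 tape sides opened.

6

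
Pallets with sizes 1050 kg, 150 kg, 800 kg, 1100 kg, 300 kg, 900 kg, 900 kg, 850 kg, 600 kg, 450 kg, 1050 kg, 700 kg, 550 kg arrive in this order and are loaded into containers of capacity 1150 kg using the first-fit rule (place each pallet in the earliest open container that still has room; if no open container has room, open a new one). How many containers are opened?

10

  1050 → container 1 (new)  [load 1050/1150]
  150 → container 2 (new)  [load 150/1150]
  800 → container 2  [load 950/1150]
  1100 → container 3 (new)  [load 1100/1150]
  300 → container 4 (new)  [load 300/1150]
  900 → container 5 (new)  [load 900/1150]
  900 → container 6 (new)  [load 900/1150]
  850 → container 4  [load 1150/1150]
  600 → container 7 (new)  [load 600/1150]
  450 → container 7  [load 1050/1150]
  1050 → container 8 (new)  [load 1050/1150]
  700 → container 9 (new)  [load 700/1150]
  550 → container 10 (new)  [load 550/1150]
10 containers opened.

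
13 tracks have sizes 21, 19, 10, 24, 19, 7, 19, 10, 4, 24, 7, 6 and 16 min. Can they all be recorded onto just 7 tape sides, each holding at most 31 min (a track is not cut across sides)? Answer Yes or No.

A valid assignment using 7 tape sides:
  side 1: 24 + 7 = 31
  side 2: 24 + 7 = 31
  side 3: 21 + 10 = 31
  side 4: 19 + 10 = 29
  side 5: 19 + 6 + 4 = 29
  side 6: 19 = 19
  side 7: 16 = 16
Every load is within 31 min, so 7 tape sides suffice.

Yes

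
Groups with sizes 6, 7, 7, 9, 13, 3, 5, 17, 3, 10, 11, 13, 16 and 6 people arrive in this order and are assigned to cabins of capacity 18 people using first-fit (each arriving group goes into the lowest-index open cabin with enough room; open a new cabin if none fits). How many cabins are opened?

8

  6 → cabin 1 (new)  [load 6/18]
  7 → cabin 1  [load 13/18]
  7 → cabin 2 (new)  [load 7/18]
  9 → cabin 2  [load 16/18]
  13 → cabin 3 (new)  [load 13/18]
  3 → cabin 1  [load 16/18]
  5 → cabin 3  [load 18/18]
  17 → cabin 4 (new)  [load 17/18]
  3 → cabin 5 (new)  [load 3/18]
  10 → cabin 5  [load 13/18]
  11 → cabin 6 (new)  [load 11/18]
  13 → cabin 7 (new)  [load 13/18]
  16 → cabin 8 (new)  [load 16/18]
  6 → cabin 6  [load 17/18]
8 cabins opened.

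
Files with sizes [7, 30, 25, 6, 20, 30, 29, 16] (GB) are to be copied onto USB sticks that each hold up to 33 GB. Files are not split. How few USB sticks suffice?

6

Total = 30 + 30 + 29 + 25 + 20 + 16 + 7 + 6 = 163 GB.
Lower bound: ⌈163/33⌉ = 5 USB sticks.
A packing using 6 USB sticks:
  USB stick 1: 30 = 30
  USB stick 2: 30 = 30
  USB stick 3: 29 = 29
  USB stick 4: 25 + 7 = 32
  USB stick 5: 20 + 6 = 26
  USB stick 6: 16 = 16
No arrangement into 5 USB sticks stays within capacity, so 6 is optimal.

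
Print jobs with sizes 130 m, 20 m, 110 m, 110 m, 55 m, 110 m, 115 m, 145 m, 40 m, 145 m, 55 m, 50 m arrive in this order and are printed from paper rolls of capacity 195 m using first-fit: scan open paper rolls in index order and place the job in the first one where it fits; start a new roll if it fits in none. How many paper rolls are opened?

  130 → roll 1 (new)  [load 130/195]
  20 → roll 1  [load 150/195]
  110 → roll 2 (new)  [load 110/195]
  110 → roll 3 (new)  [load 110/195]
  55 → roll 2  [load 165/195]
  110 → roll 4 (new)  [load 110/195]
  115 → roll 5 (new)  [load 115/195]
  145 → roll 6 (new)  [load 145/195]
  40 → roll 1  [load 190/195]
  145 → roll 7 (new)  [load 145/195]
  55 → roll 3  [load 165/195]
  50 → roll 4  [load 160/195]
7 paper rolls opened.

7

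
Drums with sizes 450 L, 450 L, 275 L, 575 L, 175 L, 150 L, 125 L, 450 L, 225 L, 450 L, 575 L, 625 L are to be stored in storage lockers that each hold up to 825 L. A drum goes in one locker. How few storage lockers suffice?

Total = 625 + 575 + 575 + 450 + 450 + 450 + 450 + 275 + 225 + 175 + 150 + 125 = 4525 L.
Lower bound: ⌈4525/825⌉ = 6 storage lockers.
Also, 7 drums each exceed 825/2 L, and no two of those can share a locker, so at least 7 storage lockers are needed.
A packing using 7 storage lockers:
  locker 1: 625 + 175 = 800
  locker 2: 575 + 225 = 800
  locker 3: 575 + 150 = 725
  locker 4: 450 + 275 = 725
  locker 5: 450 + 125 = 575
  locker 6: 450 = 450
  locker 7: 450 = 450
This matches the lower bound, so 7 is optimal.

7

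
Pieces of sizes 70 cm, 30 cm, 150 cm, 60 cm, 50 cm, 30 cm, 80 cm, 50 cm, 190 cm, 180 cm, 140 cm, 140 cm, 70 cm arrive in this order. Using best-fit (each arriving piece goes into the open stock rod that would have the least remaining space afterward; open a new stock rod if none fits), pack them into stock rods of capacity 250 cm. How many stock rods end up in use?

  70 → stock rod 1 (new)  [load 70/250]
  30 → stock rod 1  [load 100/250]
  150 → stock rod 1  [load 250/250]
  60 → stock rod 2 (new)  [load 60/250]
  50 → stock rod 2  [load 110/250]
  30 → stock rod 2  [load 140/250]
  80 → stock rod 2  [load 220/250]
  50 → stock rod 3 (new)  [load 50/250]
  190 → stock rod 3  [load 240/250]
  180 → stock rod 4 (new)  [load 180/250]
  140 → stock rod 5 (new)  [load 140/250]
  140 → stock rod 6 (new)  [load 140/250]
  70 → stock rod 4  [load 250/250]
6 stock rods opened.

6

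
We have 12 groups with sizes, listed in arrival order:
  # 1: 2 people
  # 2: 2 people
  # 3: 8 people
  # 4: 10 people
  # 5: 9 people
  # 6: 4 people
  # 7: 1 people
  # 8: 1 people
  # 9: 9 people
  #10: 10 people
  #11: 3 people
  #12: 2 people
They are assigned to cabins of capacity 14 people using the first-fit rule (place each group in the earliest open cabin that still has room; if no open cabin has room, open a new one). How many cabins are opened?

  2 → cabin 1 (new)  [load 2/14]
  2 → cabin 1  [load 4/14]
  8 → cabin 1  [load 12/14]
  10 → cabin 2 (new)  [load 10/14]
  9 → cabin 3 (new)  [load 9/14]
  4 → cabin 2  [load 14/14]
  1 → cabin 1  [load 13/14]
  1 → cabin 1  [load 14/14]
  9 → cabin 4 (new)  [load 9/14]
  10 → cabin 5 (new)  [load 10/14]
  3 → cabin 3  [load 12/14]
  2 → cabin 3  [load 14/14]
5 cabins opened.

5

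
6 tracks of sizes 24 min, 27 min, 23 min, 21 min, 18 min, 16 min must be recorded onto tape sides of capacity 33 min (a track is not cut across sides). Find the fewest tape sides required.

Total = 27 + 24 + 23 + 21 + 18 + 16 = 129 min.
Lower bound: ⌈129/33⌉ = 4 tape sides.
Also, 5 tracks each exceed 33/2 min, and no two of those can share a side, so at least 5 tape sides are needed.
A packing using 6 tape sides:
  side 1: 27 = 27
  side 2: 24 = 24
  side 3: 23 = 23
  side 4: 21 = 21
  side 5: 18 = 18
  side 6: 16 = 16
No arrangement into 5 tape sides stays within capacity, so 6 is optimal.

6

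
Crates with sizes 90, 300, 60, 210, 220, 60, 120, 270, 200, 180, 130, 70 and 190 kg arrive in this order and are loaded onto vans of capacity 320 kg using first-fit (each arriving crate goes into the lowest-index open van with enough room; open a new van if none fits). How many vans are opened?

  90 → van 1 (new)  [load 90/320]
  300 → van 2 (new)  [load 300/320]
  60 → van 1  [load 150/320]
  210 → van 3 (new)  [load 210/320]
  220 → van 4 (new)  [load 220/320]
  60 → van 1  [load 210/320]
  120 → van 5 (new)  [load 120/320]
  270 → van 6 (new)  [load 270/320]
  200 → van 5  [load 320/320]
  180 → van 7 (new)  [load 180/320]
  130 → van 7  [load 310/320]
  70 → van 1  [load 280/320]
  190 → van 8 (new)  [load 190/320]
8 vans opened.

8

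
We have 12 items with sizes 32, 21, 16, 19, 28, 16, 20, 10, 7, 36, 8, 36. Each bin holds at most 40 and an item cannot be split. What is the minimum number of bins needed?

7

Total = 36 + 36 + 32 + 28 + 21 + 20 + 19 + 16 + 16 + 10 + 8 + 7 = 249.
Lower bound: ⌈249/40⌉ = 7 bins.
A packing using 7 bins:
  bin 1: 36 = 36
  bin 2: 36 = 36
  bin 3: 32 + 8 = 40
  bin 4: 28 + 10 = 38
  bin 5: 21 + 19 = 40
  bin 6: 20 + 16 = 36
  bin 7: 16 + 7 = 23
This matches the lower bound, so 7 is optimal.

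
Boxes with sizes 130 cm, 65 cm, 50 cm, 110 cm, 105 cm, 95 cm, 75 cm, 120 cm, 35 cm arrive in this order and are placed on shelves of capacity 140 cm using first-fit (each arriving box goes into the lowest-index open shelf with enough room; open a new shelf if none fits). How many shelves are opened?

  130 → shelf 1 (new)  [load 130/140]
  65 → shelf 2 (new)  [load 65/140]
  50 → shelf 2  [load 115/140]
  110 → shelf 3 (new)  [load 110/140]
  105 → shelf 4 (new)  [load 105/140]
  95 → shelf 5 (new)  [load 95/140]
  75 → shelf 6 (new)  [load 75/140]
  120 → shelf 7 (new)  [load 120/140]
  35 → shelf 4  [load 140/140]
7 shelves opened.

7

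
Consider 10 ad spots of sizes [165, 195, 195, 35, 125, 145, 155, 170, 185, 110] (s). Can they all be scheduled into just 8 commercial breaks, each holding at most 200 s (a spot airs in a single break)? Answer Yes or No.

No

Total = 1480 s; ⌈1480/200⌉ = 8.
9 ad spots each exceed half the capacity and cannot share a break, forcing at least 9 commercial breaks.
At least 9 commercial breaks are required, but only 8 are allowed.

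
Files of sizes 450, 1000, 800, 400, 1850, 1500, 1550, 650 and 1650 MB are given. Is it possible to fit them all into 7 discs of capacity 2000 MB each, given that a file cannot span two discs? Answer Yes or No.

Yes

A valid assignment using 6 discs:
  disc 1: 1850 = 1850
  disc 2: 1650 = 1650
  disc 3: 1550 + 450 = 2000
  disc 4: 1500 + 400 = 1900
  disc 5: 1000 + 800 = 1800
  disc 6: 650 = 650
That uses only 6 ≤ 7, so 7 discs are enough.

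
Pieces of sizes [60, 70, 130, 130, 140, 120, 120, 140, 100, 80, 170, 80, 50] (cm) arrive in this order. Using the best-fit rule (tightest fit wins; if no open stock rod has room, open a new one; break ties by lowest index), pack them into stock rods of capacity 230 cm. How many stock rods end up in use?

  60 → stock rod 1 (new)  [load 60/230]
  70 → stock rod 1  [load 130/230]
  130 → stock rod 2 (new)  [load 130/230]
  130 → stock rod 3 (new)  [load 130/230]
  140 → stock rod 4 (new)  [load 140/230]
  120 → stock rod 5 (new)  [load 120/230]
  120 → stock rod 6 (new)  [load 120/230]
  140 → stock rod 7 (new)  [load 140/230]
  100 → stock rod 1  [load 230/230]
  80 → stock rod 4  [load 220/230]
  170 → stock rod 8 (new)  [load 170/230]
  80 → stock rod 7  [load 220/230]
  50 → stock rod 8  [load 220/230]
8 stock rods opened.

8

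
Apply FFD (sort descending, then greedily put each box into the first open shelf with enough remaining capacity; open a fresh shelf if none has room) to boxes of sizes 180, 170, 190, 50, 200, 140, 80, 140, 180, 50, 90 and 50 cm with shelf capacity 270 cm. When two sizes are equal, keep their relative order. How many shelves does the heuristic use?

7

Sorted descending: 200, 190, 180, 180, 170, 140, 140, 90, 80, 50, 50, 50.
  200 → shelf 1 (new)  [load 200/270]
  190 → shelf 2 (new)  [load 190/270]
  180 → shelf 3 (new)  [load 180/270]
  180 → shelf 4 (new)  [load 180/270]
  170 → shelf 5 (new)  [load 170/270]
  140 → shelf 6 (new)  [load 140/270]
  140 → shelf 7 (new)  [load 140/270]
  90 → shelf 3  [load 270/270]
  80 → shelf 2  [load 270/270]
  50 → shelf 1  [load 250/270]
  50 → shelf 4  [load 230/270]
  50 → shelf 5  [load 220/270]
7 shelves opened.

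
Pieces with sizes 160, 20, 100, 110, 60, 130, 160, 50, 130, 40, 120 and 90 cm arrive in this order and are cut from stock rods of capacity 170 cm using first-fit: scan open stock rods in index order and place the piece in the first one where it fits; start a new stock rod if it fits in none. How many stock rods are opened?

8

  160 → stock rod 1 (new)  [load 160/170]
  20 → stock rod 2 (new)  [load 20/170]
  100 → stock rod 2  [load 120/170]
  110 → stock rod 3 (new)  [load 110/170]
  60 → stock rod 3  [load 170/170]
  130 → stock rod 4 (new)  [load 130/170]
  160 → stock rod 5 (new)  [load 160/170]
  50 → stock rod 2  [load 170/170]
  130 → stock rod 6 (new)  [load 130/170]
  40 → stock rod 4  [load 170/170]
  120 → stock rod 7 (new)  [load 120/170]
  90 → stock rod 8 (new)  [load 90/170]
8 stock rods opened.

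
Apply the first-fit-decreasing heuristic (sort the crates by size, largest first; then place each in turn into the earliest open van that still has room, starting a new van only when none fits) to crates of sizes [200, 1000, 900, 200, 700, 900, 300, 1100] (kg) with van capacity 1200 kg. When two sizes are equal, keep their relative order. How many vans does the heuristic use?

5

Sorted descending: 1100, 1000, 900, 900, 700, 300, 200, 200.
  1100 → van 1 (new)  [load 1100/1200]
  1000 → van 2 (new)  [load 1000/1200]
  900 → van 3 (new)  [load 900/1200]
  900 → van 4 (new)  [load 900/1200]
  700 → van 5 (new)  [load 700/1200]
  300 → van 3  [load 1200/1200]
  200 → van 2  [load 1200/1200]
  200 → van 4  [load 1100/1200]
5 vans opened.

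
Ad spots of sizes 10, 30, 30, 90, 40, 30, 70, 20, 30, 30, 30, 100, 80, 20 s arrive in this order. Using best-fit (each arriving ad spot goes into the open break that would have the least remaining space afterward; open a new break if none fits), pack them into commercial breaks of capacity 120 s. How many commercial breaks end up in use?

6

  10 → break 1 (new)  [load 10/120]
  30 → break 1  [load 40/120]
  30 → break 1  [load 70/120]
  90 → break 2 (new)  [load 90/120]
  40 → break 1  [load 110/120]
  30 → break 2  [load 120/120]
  70 → break 3 (new)  [load 70/120]
  20 → break 3  [load 90/120]
  30 → break 3  [load 120/120]
  30 → break 4 (new)  [load 30/120]
  30 → break 4  [load 60/120]
  100 → break 5 (new)  [load 100/120]
  80 → break 6 (new)  [load 80/120]
  20 → break 5  [load 120/120]
6 commercial breaks opened.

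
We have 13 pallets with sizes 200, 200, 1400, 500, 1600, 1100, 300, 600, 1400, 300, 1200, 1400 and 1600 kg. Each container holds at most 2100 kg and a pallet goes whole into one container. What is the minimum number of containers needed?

7

Total = 1600 + 1600 + 1400 + 1400 + 1400 + 1200 + 1100 + 600 + 500 + 300 + 300 + 200 + 200 = 11800 kg.
Lower bound: ⌈11800/2100⌉ = 6 containers.
Also, 7 pallets each exceed 1050 kg, and no two of those can share a container, so at least 7 containers are needed.
A packing using 7 containers:
  container 1: 1600 + 500 = 2100
  container 2: 1600 + 300 + 200 = 2100
  container 3: 1400 + 600 = 2000
  container 4: 1400 + 300 + 200 = 1900
  container 5: 1400 = 1400
  container 6: 1200 = 1200
  container 7: 1100 = 1100
This matches the lower bound, so 7 is optimal.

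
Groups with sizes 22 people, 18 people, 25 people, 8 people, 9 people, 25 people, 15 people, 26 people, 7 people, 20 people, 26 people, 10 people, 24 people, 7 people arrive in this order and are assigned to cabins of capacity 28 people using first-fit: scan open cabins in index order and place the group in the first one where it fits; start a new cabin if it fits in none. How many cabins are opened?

  22 → cabin 1 (new)  [load 22/28]
  18 → cabin 2 (new)  [load 18/28]
  25 → cabin 3 (new)  [load 25/28]
  8 → cabin 2  [load 26/28]
  9 → cabin 4 (new)  [load 9/28]
  25 → cabin 5 (new)  [load 25/28]
  15 → cabin 4  [load 24/28]
  26 → cabin 6 (new)  [load 26/28]
  7 → cabin 7 (new)  [load 7/28]
  20 → cabin 7  [load 27/28]
  26 → cabin 8 (new)  [load 26/28]
  10 → cabin 9 (new)  [load 10/28]
  24 → cabin 10 (new)  [load 24/28]
  7 → cabin 9  [load 17/28]
10 cabins opened.

10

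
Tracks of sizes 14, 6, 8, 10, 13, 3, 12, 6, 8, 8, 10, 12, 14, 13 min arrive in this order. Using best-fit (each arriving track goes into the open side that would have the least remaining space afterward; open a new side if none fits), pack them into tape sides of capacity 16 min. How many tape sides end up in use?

10

  14 → side 1 (new)  [load 14/16]
  6 → side 2 (new)  [load 6/16]
  8 → side 2  [load 14/16]
  10 → side 3 (new)  [load 10/16]
  13 → side 4 (new)  [load 13/16]
  3 → side 4  [load 16/16]
  12 → side 5 (new)  [load 12/16]
  6 → side 3  [load 16/16]
  8 → side 6 (new)  [load 8/16]
  8 → side 6  [load 16/16]
  10 → side 7 (new)  [load 10/16]
  12 → side 8 (new)  [load 12/16]
  14 → side 9 (new)  [load 14/16]
  13 → side 10 (new)  [load 13/16]
10 tape sides opened.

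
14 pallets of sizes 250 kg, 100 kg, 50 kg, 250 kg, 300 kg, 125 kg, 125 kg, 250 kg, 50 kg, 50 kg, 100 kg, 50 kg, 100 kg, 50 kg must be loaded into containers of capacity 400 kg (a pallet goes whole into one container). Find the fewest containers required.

Total = 300 + 250 + 250 + 250 + 125 + 125 + 100 + 100 + 100 + 50 + 50 + 50 + 50 + 50 = 1850 kg.
Lower bound: ⌈1850/400⌉ = 5 containers.
A packing using 5 containers:
  container 1: 300 + 100 = 400
  container 2: 250 + 125 = 375
  container 3: 250 + 125 = 375
  container 4: 250 + 100 + 50 = 400
  container 5: 100 + 50 + 50 + 50 + 50 = 300
This matches the lower bound, so 5 is optimal.

5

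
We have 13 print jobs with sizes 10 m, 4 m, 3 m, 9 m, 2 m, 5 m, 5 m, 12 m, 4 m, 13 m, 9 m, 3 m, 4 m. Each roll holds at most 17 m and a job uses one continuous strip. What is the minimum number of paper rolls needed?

5

Total = 13 + 12 + 10 + 9 + 9 + 5 + 5 + 4 + 4 + 4 + 3 + 3 + 2 = 83 m.
Lower bound: ⌈83/17⌉ = 5 paper rolls.
A packing using 5 paper rolls:
  roll 1: 13 + 4 = 17
  roll 2: 12 + 5 = 17
  roll 3: 10 + 5 + 2 = 17
  roll 4: 9 + 4 + 4 = 17
  roll 5: 9 + 3 + 3 = 15
This matches the lower bound, so 5 is optimal.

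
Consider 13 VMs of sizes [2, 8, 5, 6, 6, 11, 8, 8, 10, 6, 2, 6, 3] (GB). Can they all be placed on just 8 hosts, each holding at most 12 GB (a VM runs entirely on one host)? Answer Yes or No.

A valid assignment using 8 hosts:
  host 1: 11 = 11
  host 2: 10 + 2 = 12
  host 3: 8 + 3 = 11
  host 4: 8 + 2 = 10
  host 5: 8 = 8
  host 6: 6 + 6 = 12
  host 7: 6 + 6 = 12
  host 8: 5 = 5
Every load is within 12 GB, so 8 hosts suffice.

Yes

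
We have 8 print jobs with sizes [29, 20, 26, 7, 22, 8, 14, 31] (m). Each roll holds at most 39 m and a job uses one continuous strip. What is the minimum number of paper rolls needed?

Total = 31 + 29 + 26 + 22 + 20 + 14 + 8 + 7 = 157 m.
Lower bound: ⌈157/39⌉ = 5 paper rolls.
A packing using 5 paper rolls:
  roll 1: 31 + 8 = 39
  roll 2: 29 + 7 = 36
  roll 3: 26 = 26
  roll 4: 22 + 14 = 36
  roll 5: 20 = 20
This matches the lower bound, so 5 is optimal.

5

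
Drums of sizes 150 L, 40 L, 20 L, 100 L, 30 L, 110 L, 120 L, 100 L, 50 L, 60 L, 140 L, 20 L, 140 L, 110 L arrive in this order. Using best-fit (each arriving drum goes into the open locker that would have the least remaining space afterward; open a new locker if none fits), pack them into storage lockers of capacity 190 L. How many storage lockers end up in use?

  150 → locker 1 (new)  [load 150/190]
  40 → locker 1  [load 190/190]
  20 → locker 2 (new)  [load 20/190]
  100 → locker 2  [load 120/190]
  30 → locker 2  [load 150/190]
  110 → locker 3 (new)  [load 110/190]
  120 → locker 4 (new)  [load 120/190]
  100 → locker 5 (new)  [load 100/190]
  50 → locker 4  [load 170/190]
  60 → locker 3  [load 170/190]
  140 → locker 6 (new)  [load 140/190]
  20 → locker 3  [load 190/190]
  140 → locker 7 (new)  [load 140/190]
  110 → locker 8 (new)  [load 110/190]
8 storage lockers opened.

8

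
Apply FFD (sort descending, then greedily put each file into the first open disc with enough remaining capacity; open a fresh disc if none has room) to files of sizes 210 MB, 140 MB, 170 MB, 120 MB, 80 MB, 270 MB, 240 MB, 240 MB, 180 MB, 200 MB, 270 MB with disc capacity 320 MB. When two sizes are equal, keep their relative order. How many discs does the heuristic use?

Sorted descending: 270, 270, 240, 240, 210, 200, 180, 170, 140, 120, 80.
  270 → disc 1 (new)  [load 270/320]
  270 → disc 2 (new)  [load 270/320]
  240 → disc 3 (new)  [load 240/320]
  240 → disc 4 (new)  [load 240/320]
  210 → disc 5 (new)  [load 210/320]
  200 → disc 6 (new)  [load 200/320]
  180 → disc 7 (new)  [load 180/320]
  170 → disc 8 (new)  [load 170/320]
  140 → disc 7  [load 320/320]
  120 → disc 6  [load 320/320]
  80 → disc 3  [load 320/320]
8 discs opened.

8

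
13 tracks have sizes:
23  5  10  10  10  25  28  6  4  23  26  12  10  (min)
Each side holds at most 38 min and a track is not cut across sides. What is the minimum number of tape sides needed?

6

Total = 28 + 26 + 25 + 23 + 23 + 12 + 10 + 10 + 10 + 10 + 6 + 5 + 4 = 192 min.
Lower bound: ⌈192/38⌉ = 6 tape sides.
A packing using 6 tape sides:
  side 1: 28 + 10 = 38
  side 2: 26 + 12 = 38
  side 3: 25 + 10 = 35
  side 4: 23 + 10 + 5 = 38
  side 5: 23 + 10 + 4 = 37
  side 6: 6 = 6
This matches the lower bound, so 6 is optimal.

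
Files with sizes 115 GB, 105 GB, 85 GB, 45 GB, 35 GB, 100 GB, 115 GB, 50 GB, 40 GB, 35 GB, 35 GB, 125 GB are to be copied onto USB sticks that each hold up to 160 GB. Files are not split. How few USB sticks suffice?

Total = 125 + 115 + 115 + 105 + 100 + 85 + 50 + 45 + 40 + 35 + 35 + 35 = 885 GB.
Lower bound: ⌈885/160⌉ = 6 USB sticks.
A packing using 6 USB sticks:
  USB stick 1: 125 + 35 = 160
  USB stick 2: 115 + 45 = 160
  USB stick 3: 115 + 40 = 155
  USB stick 4: 105 + 50 = 155
  USB stick 5: 100 + 35 = 135
  USB stick 6: 85 + 35 = 120
This matches the lower bound, so 6 is optimal.

6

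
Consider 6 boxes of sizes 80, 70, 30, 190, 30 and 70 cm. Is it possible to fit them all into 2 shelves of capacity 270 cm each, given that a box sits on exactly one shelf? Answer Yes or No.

Yes

A valid assignment using 2 shelves:
  shelf 1: 190 + 80 = 270
  shelf 2: 70 + 70 + 30 + 30 = 200
Every load is within 270 cm, so 2 shelves suffice.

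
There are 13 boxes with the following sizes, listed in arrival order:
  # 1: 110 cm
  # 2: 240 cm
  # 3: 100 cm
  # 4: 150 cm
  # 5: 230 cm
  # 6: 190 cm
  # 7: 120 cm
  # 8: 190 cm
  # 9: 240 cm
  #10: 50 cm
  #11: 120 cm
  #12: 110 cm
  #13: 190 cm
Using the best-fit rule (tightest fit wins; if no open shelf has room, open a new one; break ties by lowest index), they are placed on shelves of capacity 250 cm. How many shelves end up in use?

  110 → shelf 1 (new)  [load 110/250]
  240 → shelf 2 (new)  [load 240/250]
  100 → shelf 1  [load 210/250]
  150 → shelf 3 (new)  [load 150/250]
  230 → shelf 4 (new)  [load 230/250]
  190 → shelf 5 (new)  [load 190/250]
  120 → shelf 6 (new)  [load 120/250]
  190 → shelf 7 (new)  [load 190/250]
  240 → shelf 8 (new)  [load 240/250]
  50 → shelf 5  [load 240/250]
  120 → shelf 6  [load 240/250]
  110 → shelf 9 (new)  [load 110/250]
  190 → shelf 10 (new)  [load 190/250]
10 shelves opened.

10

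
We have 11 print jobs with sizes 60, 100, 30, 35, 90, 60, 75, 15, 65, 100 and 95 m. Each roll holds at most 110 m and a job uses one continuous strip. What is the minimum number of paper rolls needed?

8

Total = 100 + 100 + 95 + 90 + 75 + 65 + 60 + 60 + 35 + 30 + 15 = 725 m.
Lower bound: ⌈725/110⌉ = 7 paper rolls.
Also, 8 print jobs each exceed 55 m, and no two of those can share a roll, so at least 8 paper rolls are needed.
A packing using 8 paper rolls:
  roll 1: 100 = 100
  roll 2: 100 = 100
  roll 3: 95 + 15 = 110
  roll 4: 90 = 90
  roll 5: 75 + 35 = 110
  roll 6: 65 + 30 = 95
  roll 7: 60 = 60
  roll 8: 60 = 60
This matches the lower bound, so 8 is optimal.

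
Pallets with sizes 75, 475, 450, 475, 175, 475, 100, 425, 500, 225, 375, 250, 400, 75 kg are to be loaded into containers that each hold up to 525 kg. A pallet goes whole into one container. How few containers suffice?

10

Total = 500 + 475 + 475 + 475 + 450 + 425 + 400 + 375 + 250 + 225 + 175 + 100 + 75 + 75 = 4475 kg.
Lower bound: ⌈4475/525⌉ = 9 containers.
A packing using 10 containers:
  container 1: 500 = 500
  container 2: 475 = 475
  container 3: 475 = 475
  container 4: 475 = 475
  container 5: 450 + 75 = 525
  container 6: 425 + 100 = 525
  container 7: 400 + 75 = 475
  container 8: 375 = 375
  container 9: 250 + 225 = 475
  container 10: 175 = 175
No arrangement into 9 containers stays within capacity, so 10 is optimal.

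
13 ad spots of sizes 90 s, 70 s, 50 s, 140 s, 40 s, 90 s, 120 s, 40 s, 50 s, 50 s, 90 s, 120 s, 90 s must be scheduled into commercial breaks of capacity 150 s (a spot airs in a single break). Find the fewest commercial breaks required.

8

Total = 140 + 120 + 120 + 90 + 90 + 90 + 90 + 70 + 50 + 50 + 50 + 40 + 40 = 1040 s.
Lower bound: ⌈1040/150⌉ = 7 commercial breaks.
A packing using 8 commercial breaks:
  break 1: 140 = 140
  break 2: 120 = 120
  break 3: 120 = 120
  break 4: 90 + 50 = 140
  break 5: 90 + 50 = 140
  break 6: 90 + 50 = 140
  break 7: 90 + 40 = 130
  break 8: 70 + 40 = 110
No arrangement into 7 commercial breaks stays within capacity, so 8 is optimal.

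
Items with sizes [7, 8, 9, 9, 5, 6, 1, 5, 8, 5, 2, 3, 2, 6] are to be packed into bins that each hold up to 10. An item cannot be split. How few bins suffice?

Total = 9 + 9 + 8 + 8 + 7 + 6 + 6 + 5 + 5 + 5 + 3 + 2 + 2 + 1 = 76.
Lower bound: ⌈76/10⌉ = 8 bins.
A packing using 9 bins:
  bin 1: 9 + 1 = 10
  bin 2: 9 = 9
  bin 3: 8 + 2 = 10
  bin 4: 8 + 2 = 10
  bin 5: 7 + 3 = 10
  bin 6: 6 = 6
  bin 7: 6 = 6
  bin 8: 5 + 5 = 10
  bin 9: 5 = 5
No arrangement into 8 bins stays within capacity, so 9 is optimal.

9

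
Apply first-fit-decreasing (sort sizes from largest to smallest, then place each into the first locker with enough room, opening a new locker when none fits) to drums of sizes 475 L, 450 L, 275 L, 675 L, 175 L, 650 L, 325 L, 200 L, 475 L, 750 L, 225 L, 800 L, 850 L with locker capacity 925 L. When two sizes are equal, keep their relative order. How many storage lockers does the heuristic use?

8

Sorted descending: 850, 800, 750, 675, 650, 475, 475, 450, 325, 275, 225, 200, 175.
  850 → locker 1 (new)  [load 850/925]
  800 → locker 2 (new)  [load 800/925]
  750 → locker 3 (new)  [load 750/925]
  675 → locker 4 (new)  [load 675/925]
  650 → locker 5 (new)  [load 650/925]
  475 → locker 6 (new)  [load 475/925]
  475 → locker 7 (new)  [load 475/925]
  450 → locker 6  [load 925/925]
  325 → locker 7  [load 800/925]
  275 → locker 5  [load 925/925]
  225 → locker 4  [load 900/925]
  200 → locker 8 (new)  [load 200/925]
  175 → locker 3  [load 925/925]
8 storage lockers opened.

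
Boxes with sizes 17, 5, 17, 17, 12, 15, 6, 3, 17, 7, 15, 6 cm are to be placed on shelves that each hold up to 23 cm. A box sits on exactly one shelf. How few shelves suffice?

Total = 17 + 17 + 17 + 17 + 15 + 15 + 12 + 7 + 6 + 6 + 5 + 3 = 137 cm.
Lower bound: ⌈137/23⌉ = 6 shelves.
Also, 7 boxes each exceed 23/2 cm, and no two of those can share a shelf, so at least 7 shelves are needed.
A packing using 7 shelves:
  shelf 1: 17 + 6 = 23
  shelf 2: 17 + 6 = 23
  shelf 3: 17 + 5 = 22
  shelf 4: 17 + 3 = 20
  shelf 5: 15 + 7 = 22
  shelf 6: 15 = 15
  shelf 7: 12 = 12
This matches the lower bound, so 7 is optimal.

7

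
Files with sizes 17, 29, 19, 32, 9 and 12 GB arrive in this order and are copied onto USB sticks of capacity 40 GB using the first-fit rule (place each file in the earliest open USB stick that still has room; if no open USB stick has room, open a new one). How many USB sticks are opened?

  17 → USB stick 1 (new)  [load 17/40]
  29 → USB stick 2 (new)  [load 29/40]
  19 → USB stick 1  [load 36/40]
  32 → USB stick 3 (new)  [load 32/40]
  9 → USB stick 2  [load 38/40]
  12 → USB stick 4 (new)  [load 12/40]
4 USB sticks opened.

4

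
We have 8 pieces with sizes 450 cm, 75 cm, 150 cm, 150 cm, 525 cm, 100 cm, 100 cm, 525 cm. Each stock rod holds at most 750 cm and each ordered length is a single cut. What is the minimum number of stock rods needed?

Total = 525 + 525 + 450 + 150 + 150 + 100 + 100 + 75 = 2075 cm.
Lower bound: ⌈2075/750⌉ = 3 stock rods.
A packing using 3 stock rods:
  stock rod 1: 525 + 150 + 75 = 750
  stock rod 2: 525 + 150 = 675
  stock rod 3: 450 + 100 + 100 = 650
This matches the lower bound, so 3 is optimal.

3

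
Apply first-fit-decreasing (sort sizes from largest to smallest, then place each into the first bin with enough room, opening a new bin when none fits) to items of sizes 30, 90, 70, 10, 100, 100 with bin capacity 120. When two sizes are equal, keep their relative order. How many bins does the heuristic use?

Sorted descending: 100, 100, 90, 70, 30, 10.
  100 → bin 1 (new)  [load 100/120]
  100 → bin 2 (new)  [load 100/120]
  90 → bin 3 (new)  [load 90/120]
  70 → bin 4 (new)  [load 70/120]
  30 → bin 3  [load 120/120]
  10 → bin 1  [load 110/120]
4 bins opened.

4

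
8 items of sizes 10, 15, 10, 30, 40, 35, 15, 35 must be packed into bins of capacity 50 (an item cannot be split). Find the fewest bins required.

4

Total = 40 + 35 + 35 + 30 + 15 + 15 + 10 + 10 = 190.
Lower bound: ⌈190/50⌉ = 4 bins.
A packing using 4 bins:
  bin 1: 40 + 10 = 50
  bin 2: 35 + 15 = 50
  bin 3: 35 + 15 = 50
  bin 4: 30 + 10 = 40
This matches the lower bound, so 4 is optimal.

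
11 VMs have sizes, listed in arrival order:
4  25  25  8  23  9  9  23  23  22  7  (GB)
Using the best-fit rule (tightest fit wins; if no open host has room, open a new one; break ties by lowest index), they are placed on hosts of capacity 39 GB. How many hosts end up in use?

6

  4 → host 1 (new)  [load 4/39]
  25 → host 1  [load 29/39]
  25 → host 2 (new)  [load 25/39]
  8 → host 1  [load 37/39]
  23 → host 3 (new)  [load 23/39]
  9 → host 2  [load 34/39]
  9 → host 3  [load 32/39]
  23 → host 4 (new)  [load 23/39]
  23 → host 5 (new)  [load 23/39]
  22 → host 6 (new)  [load 22/39]
  7 → host 3  [load 39/39]
6 hosts opened.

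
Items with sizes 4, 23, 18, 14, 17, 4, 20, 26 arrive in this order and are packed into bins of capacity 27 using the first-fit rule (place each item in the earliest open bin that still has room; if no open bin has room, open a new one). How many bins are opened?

  4 → bin 1 (new)  [load 4/27]
  23 → bin 1  [load 27/27]
  18 → bin 2 (new)  [load 18/27]
  14 → bin 3 (new)  [load 14/27]
  17 → bin 4 (new)  [load 17/27]
  4 → bin 2  [load 22/27]
  20 → bin 5 (new)  [load 20/27]
  26 → bin 6 (new)  [load 26/27]
6 bins opened.

6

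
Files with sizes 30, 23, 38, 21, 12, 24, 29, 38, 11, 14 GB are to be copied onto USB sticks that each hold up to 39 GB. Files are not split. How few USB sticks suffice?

Total = 38 + 38 + 30 + 29 + 24 + 23 + 21 + 14 + 12 + 11 = 240 GB.
Lower bound: ⌈240/39⌉ = 7 USB sticks.
A packing using 7 USB sticks:
  USB stick 1: 38 = 38
  USB stick 2: 38 = 38
  USB stick 3: 30 = 30
  USB stick 4: 29 = 29
  USB stick 5: 24 + 14 = 38
  USB stick 6: 23 + 12 = 35
  USB stick 7: 21 + 11 = 32
This matches the lower bound, so 7 is optimal.

7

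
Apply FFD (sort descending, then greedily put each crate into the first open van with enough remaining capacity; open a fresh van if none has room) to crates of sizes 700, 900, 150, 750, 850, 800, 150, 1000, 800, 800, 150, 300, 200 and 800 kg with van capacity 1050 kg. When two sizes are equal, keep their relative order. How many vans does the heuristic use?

9

Sorted descending: 1000, 900, 850, 800, 800, 800, 800, 750, 700, 300, 200, 150, 150, 150.
  1000 → van 1 (new)  [load 1000/1050]
  900 → van 2 (new)  [load 900/1050]
  850 → van 3 (new)  [load 850/1050]
  800 → van 4 (new)  [load 800/1050]
  800 → van 5 (new)  [load 800/1050]
  800 → van 6 (new)  [load 800/1050]
  800 → van 7 (new)  [load 800/1050]
  750 → van 8 (new)  [load 750/1050]
  700 → van 9 (new)  [load 700/1050]
  300 → van 8  [load 1050/1050]
  200 → van 3  [load 1050/1050]
  150 → van 2  [load 1050/1050]
  150 → van 4  [load 950/1050]
  150 → van 5  [load 950/1050]
9 vans opened.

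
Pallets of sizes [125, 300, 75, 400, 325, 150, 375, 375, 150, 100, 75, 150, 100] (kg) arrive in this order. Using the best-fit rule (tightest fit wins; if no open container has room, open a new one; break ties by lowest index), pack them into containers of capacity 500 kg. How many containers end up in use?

  125 → container 1 (new)  [load 125/500]
  300 → container 1  [load 425/500]
  75 → container 1  [load 500/500]
  400 → container 2 (new)  [load 400/500]
  325 → container 3 (new)  [load 325/500]
  150 → container 3  [load 475/500]
  375 → container 4 (new)  [load 375/500]
  375 → container 5 (new)  [load 375/500]
  150 → container 6 (new)  [load 150/500]
  100 → container 2  [load 500/500]
  75 → container 4  [load 450/500]
  150 → container 6  [load 300/500]
  100 → container 5  [load 475/500]
6 containers opened.

6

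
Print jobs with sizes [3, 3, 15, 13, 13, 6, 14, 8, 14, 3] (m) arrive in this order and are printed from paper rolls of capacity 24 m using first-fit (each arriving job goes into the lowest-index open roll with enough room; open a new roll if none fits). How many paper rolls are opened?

  3 → roll 1 (new)  [load 3/24]
  3 → roll 1  [load 6/24]
  15 → roll 1  [load 21/24]
  13 → roll 2 (new)  [load 13/24]
  13 → roll 3 (new)  [load 13/24]
  6 → roll 2  [load 19/24]
  14 → roll 4 (new)  [load 14/24]
  8 → roll 3  [load 21/24]
  14 → roll 5 (new)  [load 14/24]
  3 → roll 1  [load 24/24]
5 paper rolls opened.

5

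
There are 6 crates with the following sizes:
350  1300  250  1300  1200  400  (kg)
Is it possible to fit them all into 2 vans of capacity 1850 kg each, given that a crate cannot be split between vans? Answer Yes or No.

No

Total = 4800 kg; ⌈4800/1850⌉ = 3.
At least 3 vans are required, but only 2 are allowed.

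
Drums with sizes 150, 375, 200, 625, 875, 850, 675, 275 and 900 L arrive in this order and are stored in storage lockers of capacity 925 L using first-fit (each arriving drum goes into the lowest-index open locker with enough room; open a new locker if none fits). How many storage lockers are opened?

  150 → locker 1 (new)  [load 150/925]
  375 → locker 1  [load 525/925]
  200 → locker 1  [load 725/925]
  625 → locker 2 (new)  [load 625/925]
  875 → locker 3 (new)  [load 875/925]
  850 → locker 4 (new)  [load 850/925]
  675 → locker 5 (new)  [load 675/925]
  275 → locker 2  [load 900/925]
  900 → locker 6 (new)  [load 900/925]
6 storage lockers opened.

6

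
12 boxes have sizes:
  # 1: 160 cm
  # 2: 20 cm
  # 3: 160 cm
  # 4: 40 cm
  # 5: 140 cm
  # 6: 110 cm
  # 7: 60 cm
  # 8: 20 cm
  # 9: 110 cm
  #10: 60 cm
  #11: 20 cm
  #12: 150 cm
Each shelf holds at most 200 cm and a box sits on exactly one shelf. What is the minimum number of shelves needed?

6

Total = 160 + 160 + 150 + 140 + 110 + 110 + 60 + 60 + 40 + 20 + 20 + 20 = 1050 cm.
Lower bound: ⌈1050/200⌉ = 6 shelves.
A packing using 6 shelves:
  shelf 1: 160 + 40 = 200
  shelf 2: 160 + 20 + 20 = 200
  shelf 3: 150 + 20 = 170
  shelf 4: 140 + 60 = 200
  shelf 5: 110 + 60 = 170
  shelf 6: 110 = 110
This matches the lower bound, so 6 is optimal.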